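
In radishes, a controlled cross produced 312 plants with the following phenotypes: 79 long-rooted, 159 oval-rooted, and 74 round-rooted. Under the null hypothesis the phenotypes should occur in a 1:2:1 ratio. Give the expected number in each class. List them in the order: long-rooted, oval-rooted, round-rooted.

Expected counts for N = 312 under a 1:2:1 ratio (total parts = 4):
  long-rooted: 312 × 1/4 = 78
  oval-rooted: 312 × 2/4 = 156
  round-rooted: 312 × 1/4 = 78

78, 156, 78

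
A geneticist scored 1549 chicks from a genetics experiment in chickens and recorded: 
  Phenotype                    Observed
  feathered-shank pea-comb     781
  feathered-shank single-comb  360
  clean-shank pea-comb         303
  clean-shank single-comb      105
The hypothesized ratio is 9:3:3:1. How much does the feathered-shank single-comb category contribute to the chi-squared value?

16.661

Total ratio parts = 16. Expected numbers out of 1549:
  feathered-shank pea-comb: 1549 × 9/16 = 871.3125
  feathered-shank single-comb: 1549 × 3/16 = 290.4375
  clean-shank pea-comb: 1549 × 3/16 = 290.4375
  clean-shank single-comb: 1549 × 1/16 = 96.8125
Contribution of feathered-shank single-comb: (360 − 290.4375)² / 290.4375 = 16.6609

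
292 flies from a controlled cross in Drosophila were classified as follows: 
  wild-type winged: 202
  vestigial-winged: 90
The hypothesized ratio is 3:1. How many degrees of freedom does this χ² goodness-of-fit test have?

1

A goodness-of-fit test with 2 phenotype classes has df = 2 − 1 = 1.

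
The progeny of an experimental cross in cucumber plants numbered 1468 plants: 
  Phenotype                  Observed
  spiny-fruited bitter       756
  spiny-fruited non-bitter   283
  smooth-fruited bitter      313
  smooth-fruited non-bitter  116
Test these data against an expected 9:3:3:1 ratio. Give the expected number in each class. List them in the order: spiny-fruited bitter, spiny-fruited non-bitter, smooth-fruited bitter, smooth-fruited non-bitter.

Total ratio parts = 16. Expected numbers out of 1468:
  spiny-fruited bitter: 1468 × 9/16 = 825.75
  spiny-fruited non-bitter: 1468 × 3/16 = 275.25
  smooth-fruited bitter: 1468 × 3/16 = 275.25
  smooth-fruited non-bitter: 1468 × 1/16 = 91.75

825.75, 275.25, 275.25, 91.75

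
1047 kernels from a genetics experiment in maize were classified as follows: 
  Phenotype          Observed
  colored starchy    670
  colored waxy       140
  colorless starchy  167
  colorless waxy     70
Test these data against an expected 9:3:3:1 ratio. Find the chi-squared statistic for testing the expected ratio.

32.006

Expected counts for N = 1047 under a 9:3:3:1 ratio (total parts = 16):
  colored starchy: 1047 × 9/16 = 588.9375
  colored waxy: 1047 × 3/16 = 196.3125
  colorless starchy: 1047 × 3/16 = 196.3125
  colorless waxy: 1047 × 1/16 = 65.4375
χ² = Σ (O − E)² / E
  colored starchy: (670 − 588.9375)² / 588.9375 = 11.1576
  colored waxy: (140 − 196.3125)² / 196.3125 = 16.1533
  colorless starchy: (167 − 196.3125)² / 196.3125 = 4.3768
  colorless waxy: (70 − 65.4375)² / 65.4375 = 0.3181
χ² = 11.1576 + 16.1533 + 4.3768 + 0.3181 = 32.0058 ≈ 32.006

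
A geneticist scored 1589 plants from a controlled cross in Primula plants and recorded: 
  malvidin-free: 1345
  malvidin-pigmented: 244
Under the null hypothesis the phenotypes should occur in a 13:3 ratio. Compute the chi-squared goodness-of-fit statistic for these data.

12.018

Total ratio parts = 16. Expected numbers out of 1589:
  malvidin-free: 1589 × 13/16 = 1291.0625
  malvidin-pigmented: 1589 × 3/16 = 297.9375
χ² = Σ (O − E)² / E
  malvidin-free: (1345 − 1291.0625)² / 1291.0625 = 2.2534
  malvidin-pigmented: (244 − 297.9375)² / 297.9375 = 9.7646
χ² = 2.2534 + 9.7646 = 12.018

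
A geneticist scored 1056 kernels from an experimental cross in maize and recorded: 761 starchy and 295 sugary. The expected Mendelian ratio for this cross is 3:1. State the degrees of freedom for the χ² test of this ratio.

1

A goodness-of-fit test with 2 phenotype classes has df = 2 − 1 = 1.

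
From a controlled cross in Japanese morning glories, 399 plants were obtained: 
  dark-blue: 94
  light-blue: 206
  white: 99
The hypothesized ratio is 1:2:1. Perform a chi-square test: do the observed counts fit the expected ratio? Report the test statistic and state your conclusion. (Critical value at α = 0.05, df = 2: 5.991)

0.549; consistent

Under the 1:2:1 hypothesis (Σ ratio = 4, N = 399):
  dark-blue: 399 × 1/4 = 99.75
  light-blue: 399 × 2/4 = 199.5
  white: 399 × 1/4 = 99.75
χ² = Σ (O − E)² / E
  dark-blue: (94 − 99.75)² / 99.75 = 0.3315
  light-blue: (206 − 199.5)² / 199.5 = 0.2118
  white: (99 − 99.75)² / 99.75 = 0.0056
χ² = 0.3315 + 0.2118 + 0.0056 = 0.5489 ≈ 0.549
Degrees of freedom = 3 − 1 = 2; critical value at α = 0.05 is 5.991.
Since 0.549 < 5.991, we fail to reject the null hypothesis — the data are consistent with the 1:2:1 ratio.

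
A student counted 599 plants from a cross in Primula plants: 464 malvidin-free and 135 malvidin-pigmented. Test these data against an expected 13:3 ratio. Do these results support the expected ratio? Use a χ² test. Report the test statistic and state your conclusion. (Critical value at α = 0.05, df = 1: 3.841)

Expected counts for N = 599 under a 13:3 ratio (total parts = 16):
  malvidin-free: 599 × 13/16 = 486.6875
  malvidin-pigmented: 599 × 3/16 = 112.3125
χ² = Σ (O − E)² / E
  malvidin-free: (464 − 486.6875)² / 486.6875 = 1.0576
  malvidin-pigmented: (135 − 112.3125)² / 112.3125 = 4.5830
χ² = 1.0576 + 4.5830 = 5.6406 ≈ 5.641
Degrees of freedom = 2 − 1 = 1; critical value at α = 0.05 is 3.841.
Since 5.641 > 3.841, we reject the null hypothesis — the data do not fit the 13:3 ratio.

5.641; not consistent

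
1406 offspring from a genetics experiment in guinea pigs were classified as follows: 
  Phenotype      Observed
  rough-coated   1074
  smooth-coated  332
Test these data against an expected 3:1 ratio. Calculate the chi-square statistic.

1.442

Under the 3:1 hypothesis (Σ ratio = 4, N = 1406):
  rough-coated: 1406 × 3/4 = 1054.5
  smooth-coated: 1406 × 1/4 = 351.5
χ² = Σ (O − E)² / E
  rough-coated: (1074 − 1054.5)² / 1054.5 = 0.3606
  smooth-coated: (332 − 351.5)² / 351.5 = 1.0818
χ² = 0.3606 + 1.0818 = 1.4424 ≈ 1.442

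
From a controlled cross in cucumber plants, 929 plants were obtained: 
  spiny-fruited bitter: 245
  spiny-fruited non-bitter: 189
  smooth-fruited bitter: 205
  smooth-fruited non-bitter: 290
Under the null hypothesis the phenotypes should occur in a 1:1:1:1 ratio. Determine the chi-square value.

26.311

Under the 1:1:1:1 hypothesis (Σ ratio = 4, N = 929):
  spiny-fruited bitter: 929 × 1/4 = 232.25
  spiny-fruited non-bitter: 929 × 1/4 = 232.25
  smooth-fruited bitter: 929 × 1/4 = 232.25
  smooth-fruited non-bitter: 929 × 1/4 = 232.25
χ² = Σ (O − E)² / E
  spiny-fruited bitter: (245 − 232.25)² / 232.25 = 0.6999
  spiny-fruited non-bitter: (189 − 232.25)² / 232.25 = 8.0541
  smooth-fruited bitter: (205 − 232.25)² / 232.25 = 3.1973
  smooth-fruited non-bitter: (290 − 232.25)² / 232.25 = 14.3598
χ² = 0.6999 + 8.0541 + 3.1973 + 14.3598 = 26.3111 ≈ 26.311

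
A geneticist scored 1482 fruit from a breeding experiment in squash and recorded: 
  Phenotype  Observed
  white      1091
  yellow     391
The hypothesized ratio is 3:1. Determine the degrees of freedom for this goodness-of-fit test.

A goodness-of-fit test with 2 phenotype classes has df = 2 − 1 = 1.

1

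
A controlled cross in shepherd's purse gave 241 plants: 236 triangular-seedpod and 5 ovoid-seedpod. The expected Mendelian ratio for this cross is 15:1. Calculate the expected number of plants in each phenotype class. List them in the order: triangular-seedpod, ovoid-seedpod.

225.9375, 15.0625

Under the 15:1 hypothesis (Σ ratio = 16, N = 241):
  triangular-seedpod: 241 × 15/16 = 225.9375
  ovoid-seedpod: 241 × 1/16 = 15.0625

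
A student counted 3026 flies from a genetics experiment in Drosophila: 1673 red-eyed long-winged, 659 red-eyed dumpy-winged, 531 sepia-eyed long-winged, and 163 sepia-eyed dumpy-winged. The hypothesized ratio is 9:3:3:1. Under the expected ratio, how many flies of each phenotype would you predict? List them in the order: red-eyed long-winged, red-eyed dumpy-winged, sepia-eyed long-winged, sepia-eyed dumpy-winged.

1702.125, 567.375, 567.375, 189.125

Expected counts for N = 3026 under a 9:3:3:1 ratio (total parts = 16):
  red-eyed long-winged: 3026 × 9/16 = 1702.125
  red-eyed dumpy-winged: 3026 × 3/16 = 567.375
  sepia-eyed long-winged: 3026 × 3/16 = 567.375
  sepia-eyed dumpy-winged: 3026 × 1/16 = 189.125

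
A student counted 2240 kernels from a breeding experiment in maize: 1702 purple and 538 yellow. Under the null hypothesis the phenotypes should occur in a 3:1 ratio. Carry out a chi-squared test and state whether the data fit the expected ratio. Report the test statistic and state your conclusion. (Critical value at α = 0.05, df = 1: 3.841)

The 3:1 ratio has 4 parts, so with N = 2240 the expected counts are:
  purple: 2240 × 3/4 = 1680
  yellow: 2240 × 1/4 = 560
χ² = Σ (O − E)² / E
  purple: (1702 − 1680)² / 1680 = 0.2881
  yellow: (538 − 560)² / 560 = 0.8643
χ² = 0.2881 + 0.8643 = 1.1524 ≈ 1.152
Degrees of freedom = 2 − 1 = 1; critical value at α = 0.05 is 3.841.
Since 1.152 < 3.841, we fail to reject the null hypothesis — the data are consistent with the 3:1 ratio.

1.152; consistent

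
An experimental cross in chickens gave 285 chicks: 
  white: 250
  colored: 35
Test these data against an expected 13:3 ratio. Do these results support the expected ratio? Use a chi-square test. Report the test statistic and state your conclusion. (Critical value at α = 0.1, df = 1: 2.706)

Expected counts for N = 285 under a 13:3 ratio (total parts = 16):
  white: 285 × 13/16 = 231.5625
  colored: 285 × 3/16 = 53.4375
χ² = Σ (O − E)² / E
  white: (250 − 231.5625)² / 231.5625 = 1.4680
  colored: (35 − 53.4375)² / 53.4375 = 6.3615
χ² = 1.4680 + 6.3615 = 7.8295 ≈ 7.830
Degrees of freedom = 2 − 1 = 1; critical value at α = 0.1 is 2.706.
Since 7.830 > 2.706, we reject the null hypothesis — the data do not fit the 13:3 ratio.

7.830; not consistent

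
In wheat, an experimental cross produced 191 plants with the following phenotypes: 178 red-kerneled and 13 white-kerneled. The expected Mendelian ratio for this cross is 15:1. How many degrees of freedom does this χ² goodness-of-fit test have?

A goodness-of-fit test with 2 phenotype classes has df = 2 − 1 = 1.

1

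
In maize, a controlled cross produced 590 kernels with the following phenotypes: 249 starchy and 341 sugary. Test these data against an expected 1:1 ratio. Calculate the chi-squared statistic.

14.346

Under the 1:1 hypothesis (Σ ratio = 2, N = 590):
  starchy: 590 × 1/2 = 295
  sugary: 590 × 1/2 = 295
χ² = Σ (O − E)² / E
  starchy: (249 − 295)² / 295 = 7.1729
  sugary: (341 − 295)² / 295 = 7.1729
χ² = 7.1729 + 7.1729 = 14.3458 ≈ 14.346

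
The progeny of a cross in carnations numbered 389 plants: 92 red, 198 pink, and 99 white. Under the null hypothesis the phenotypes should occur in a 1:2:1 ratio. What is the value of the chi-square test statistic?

Total ratio parts = 4. Expected numbers out of 389:
  red: 389 × 1/4 = 97.25
  pink: 389 × 2/4 = 194.5
  white: 389 × 1/4 = 97.25
χ² = Σ (O − E)² / E
  red: (92 − 97.25)² / 97.25 = 0.2834
  pink: (198 − 194.5)² / 194.5 = 0.0630
  white: (99 − 97.25)² / 97.25 = 0.0315
χ² = 0.2834 + 0.0630 + 0.0315 = 0.3779 ≈ 0.378

0.378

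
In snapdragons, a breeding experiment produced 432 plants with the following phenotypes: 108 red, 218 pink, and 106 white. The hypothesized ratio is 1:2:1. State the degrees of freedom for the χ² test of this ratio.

A goodness-of-fit test with 3 phenotype classes has df = 3 − 1 = 2.

2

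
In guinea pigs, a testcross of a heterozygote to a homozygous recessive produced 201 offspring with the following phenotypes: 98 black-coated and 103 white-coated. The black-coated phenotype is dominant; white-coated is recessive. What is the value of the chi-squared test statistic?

0.124

A testcross of a heterozygote (Aa × aa) gives a 1:1 phenotypic ratio.
Total ratio parts = 2. Expected numbers out of 201:
  black-coated: 201 × 1/2 = 100.5
  white-coated: 201 × 1/2 = 100.5
χ² = Σ (O − E)² / E
  black-coated: (98 − 100.5)² / 100.5 = 0.0622
  white-coated: (103 − 100.5)² / 100.5 = 0.0622
χ² = 0.0622 + 0.0622 = 0.1244 ≈ 0.124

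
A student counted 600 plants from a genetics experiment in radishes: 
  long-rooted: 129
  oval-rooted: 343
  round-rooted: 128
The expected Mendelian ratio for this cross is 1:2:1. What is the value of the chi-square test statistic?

12.330

Expected counts for N = 600 under a 1:2:1 ratio (total parts = 4):
  long-rooted: 600 × 1/4 = 150
  oval-rooted: 600 × 2/4 = 300
  round-rooted: 600 × 1/4 = 150
χ² = Σ (O − E)² / E
  long-rooted: (129 − 150)² / 150 = 2.9400
  oval-rooted: (343 − 300)² / 300 = 6.1633
  round-rooted: (128 − 150)² / 150 = 3.2267
χ² = 2.9400 + 6.1633 + 3.2267 = 12.330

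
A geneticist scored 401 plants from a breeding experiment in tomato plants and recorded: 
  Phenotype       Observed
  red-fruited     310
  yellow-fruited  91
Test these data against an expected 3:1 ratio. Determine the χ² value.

Under the 3:1 hypothesis (Σ ratio = 4, N = 401):
  red-fruited: 401 × 3/4 = 300.75
  yellow-fruited: 401 × 1/4 = 100.25
χ² = Σ (O − E)² / E
  red-fruited: (310 − 300.75)² / 300.75 = 0.2845
  yellow-fruited: (91 − 100.25)² / 100.25 = 0.8535
χ² = 0.2845 + 0.8535 = 1.138

1.138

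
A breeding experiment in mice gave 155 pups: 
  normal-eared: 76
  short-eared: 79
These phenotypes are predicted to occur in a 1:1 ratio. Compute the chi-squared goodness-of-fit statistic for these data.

Expected counts for N = 155 under a 1:1 ratio (total parts = 2):
  normal-eared: 155 × 1/2 = 77.5
  short-eared: 155 × 1/2 = 77.5
χ² = Σ (O − E)² / E
  normal-eared: (76 − 77.5)² / 77.5 = 0.0290
  short-eared: (79 − 77.5)² / 77.5 = 0.0290
χ² = 0.0290 + 0.0290 = 0.058

0.058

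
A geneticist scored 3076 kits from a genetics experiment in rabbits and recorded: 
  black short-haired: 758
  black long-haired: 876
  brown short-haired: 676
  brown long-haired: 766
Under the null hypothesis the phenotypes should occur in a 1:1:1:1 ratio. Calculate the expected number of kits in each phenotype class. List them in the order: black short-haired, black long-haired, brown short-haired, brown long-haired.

769, 769, 769, 769

Expected counts for N = 3076 under a 1:1:1:1 ratio (total parts = 4):
  black short-haired: 3076 × 1/4 = 769
  black long-haired: 3076 × 1/4 = 769
  brown short-haired: 3076 × 1/4 = 769
  brown long-haired: 3076 × 1/4 = 769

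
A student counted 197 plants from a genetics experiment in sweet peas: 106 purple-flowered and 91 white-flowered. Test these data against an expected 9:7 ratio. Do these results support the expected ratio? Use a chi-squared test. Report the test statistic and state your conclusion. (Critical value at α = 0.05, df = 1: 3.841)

0.478; consistent

Expected counts for N = 197 under a 9:7 ratio (total parts = 16):
  purple-flowered: 197 × 9/16 = 110.8125
  white-flowered: 197 × 7/16 = 86.1875
χ² = Σ (O − E)² / E
  purple-flowered: (106 − 110.8125)² / 110.8125 = 0.2090
  white-flowered: (91 − 86.1875)² / 86.1875 = 0.2687
χ² = 0.2090 + 0.2687 = 0.4777 ≈ 0.478
Degrees of freedom = 2 − 1 = 1; critical value at α = 0.05 is 3.841.
Since 0.478 < 3.841, we fail to reject the null hypothesis — the data are consistent with the 9:7 ratio.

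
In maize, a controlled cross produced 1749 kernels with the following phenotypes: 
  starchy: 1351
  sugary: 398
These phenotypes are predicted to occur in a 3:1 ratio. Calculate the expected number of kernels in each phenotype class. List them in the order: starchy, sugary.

1311.75, 437.25

Under the 3:1 hypothesis (Σ ratio = 4, N = 1749):
  starchy: 1749 × 3/4 = 1311.75
  sugary: 1749 × 1/4 = 437.25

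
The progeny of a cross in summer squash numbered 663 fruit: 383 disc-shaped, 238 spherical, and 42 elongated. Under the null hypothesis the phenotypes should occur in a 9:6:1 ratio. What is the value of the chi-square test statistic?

The 9:6:1 ratio has 16 parts, so with N = 663 the expected counts are:
  disc-shaped: 663 × 9/16 = 372.9375
  spherical: 663 × 6/16 = 248.625
  elongated: 663 × 1/16 = 41.4375
χ² = Σ (O − E)² / E
  disc-shaped: (383 − 372.9375)² / 372.9375 = 0.2715
  spherical: (238 − 248.625)² / 248.625 = 0.4541
  elongated: (42 − 41.4375)² / 41.4375 = 0.0076
χ² = 0.2715 + 0.4541 + 0.0076 = 0.7332 ≈ 0.733

0.733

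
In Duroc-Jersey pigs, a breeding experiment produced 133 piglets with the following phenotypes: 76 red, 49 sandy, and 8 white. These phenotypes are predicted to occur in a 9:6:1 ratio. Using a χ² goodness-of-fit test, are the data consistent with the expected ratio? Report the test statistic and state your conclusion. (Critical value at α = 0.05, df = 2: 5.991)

The 9:6:1 ratio has 16 parts, so with N = 133 the expected counts are:
  red: 133 × 9/16 = 74.8125
  sandy: 133 × 6/16 = 49.875
  white: 133 × 1/16 = 8.3125
χ² = Σ (O − E)² / E
  red: (76 − 74.8125)² / 74.8125 = 0.0188
  sandy: (49 − 49.875)² / 49.875 = 0.0154
  white: (8 − 8.3125)² / 8.3125 = 0.0117
χ² = 0.0188 + 0.0154 + 0.0117 = 0.0459 ≈ 0.046
Degrees of freedom = 3 − 1 = 2; critical value at α = 0.05 is 5.991.
Since 0.046 < 5.991, we fail to reject the null hypothesis — the data are consistent with the 9:6:1 ratio.

0.046; consistent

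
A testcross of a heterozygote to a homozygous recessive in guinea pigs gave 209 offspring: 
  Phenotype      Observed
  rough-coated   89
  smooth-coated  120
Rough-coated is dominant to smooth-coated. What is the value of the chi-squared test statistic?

4.598

A testcross of a heterozygote (Aa × aa) gives a 1:1 phenotypic ratio.
The 1:1 ratio has 2 parts, so with N = 209 the expected counts are:
  rough-coated: 209 × 1/2 = 104.5
  smooth-coated: 209 × 1/2 = 104.5
χ² = Σ (O − E)² / E
  rough-coated: (89 − 104.5)² / 104.5 = 2.2990
  smooth-coated: (120 − 104.5)² / 104.5 = 2.2990
χ² = 2.2990 + 2.2990 = 4.598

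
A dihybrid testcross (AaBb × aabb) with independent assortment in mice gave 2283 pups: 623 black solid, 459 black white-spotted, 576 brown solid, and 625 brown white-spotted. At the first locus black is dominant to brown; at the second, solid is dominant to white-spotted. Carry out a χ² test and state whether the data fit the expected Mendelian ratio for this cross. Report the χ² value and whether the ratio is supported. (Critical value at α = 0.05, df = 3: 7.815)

A dihybrid testcross with independent assortment gives a 1:1:1:1 ratio.
Under the 1:1:1:1 hypothesis (Σ ratio = 4, N = 2283):
  black solid: 2283 × 1/4 = 570.75
  black white-spotted: 2283 × 1/4 = 570.75
  brown solid: 2283 × 1/4 = 570.75
  brown white-spotted: 2283 × 1/4 = 570.75
χ² = Σ (O − E)² / E
  black solid: (623 − 570.75)² / 570.75 = 4.7833
  black white-spotted: (459 − 570.75)² / 570.75 = 21.8801
  brown solid: (576 − 570.75)² / 570.75 = 0.0483
  brown white-spotted: (625 − 570.75)² / 570.75 = 5.1565
χ² = 4.7833 + 21.8801 + 0.0483 + 5.1565 = 31.8682 ≈ 31.868
Degrees of freedom = 4 − 1 = 3; critical value at α = 0.05 is 7.815.
Since 31.868 > 7.815, we reject the null hypothesis — the data do not fit the 1:1:1:1 ratio.

31.868; not consistent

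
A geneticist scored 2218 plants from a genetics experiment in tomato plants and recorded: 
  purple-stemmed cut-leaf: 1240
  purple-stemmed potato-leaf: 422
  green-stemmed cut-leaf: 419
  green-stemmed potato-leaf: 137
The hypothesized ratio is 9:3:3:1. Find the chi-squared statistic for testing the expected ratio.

0.179

Expected counts for N = 2218 under a 9:3:3:1 ratio (total parts = 16):
  purple-stemmed cut-leaf: 2218 × 9/16 = 1247.625
  purple-stemmed potato-leaf: 2218 × 3/16 = 415.875
  green-stemmed cut-leaf: 2218 × 3/16 = 415.875
  green-stemmed potato-leaf: 2218 × 1/16 = 138.625
χ² = Σ (O − E)² / E
  purple-stemmed cut-leaf: (1240 − 1247.625)² / 1247.625 = 0.0466
  purple-stemmed potato-leaf: (422 − 415.875)² / 415.875 = 0.0902
  green-stemmed cut-leaf: (419 − 415.875)² / 415.875 = 0.0235
  green-stemmed potato-leaf: (137 − 138.625)² / 138.625 = 0.0190
χ² = 0.0466 + 0.0902 + 0.0235 + 0.0190 = 0.1793 ≈ 0.179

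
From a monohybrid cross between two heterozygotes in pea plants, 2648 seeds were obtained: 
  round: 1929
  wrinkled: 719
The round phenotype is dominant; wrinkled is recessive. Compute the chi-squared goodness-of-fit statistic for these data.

6.544

For a monohybrid cross between heterozygotes with complete dominance, the expected phenotypic ratio is 3:1.
The 3:1 ratio has 4 parts, so with N = 2648 the expected counts are:
  round: 2648 × 3/4 = 1986
  wrinkled: 2648 × 1/4 = 662
χ² = Σ (O − E)² / E
  round: (1929 − 1986)² / 1986 = 1.6360
  wrinkled: (719 − 662)² / 662 = 4.9079
χ² = 1.6360 + 4.9079 = 6.5439 ≈ 6.544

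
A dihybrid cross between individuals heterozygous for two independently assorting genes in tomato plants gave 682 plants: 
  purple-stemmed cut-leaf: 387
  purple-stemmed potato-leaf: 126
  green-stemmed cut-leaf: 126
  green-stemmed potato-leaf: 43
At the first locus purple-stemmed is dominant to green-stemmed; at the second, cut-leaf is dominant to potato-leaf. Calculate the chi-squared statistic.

A dihybrid F₂ with independent assortment and complete dominance at both loci gives a 9:3:3:1 phenotypic ratio.
Under the 9:3:3:1 hypothesis (Σ ratio = 16, N = 682):
  purple-stemmed cut-leaf: 682 × 9/16 = 383.625
  purple-stemmed potato-leaf: 682 × 3/16 = 127.875
  green-stemmed cut-leaf: 682 × 3/16 = 127.875
  green-stemmed potato-leaf: 682 × 1/16 = 42.625
χ² = Σ (O − E)² / E
  purple-stemmed cut-leaf: (387 − 383.625)² / 383.625 = 0.0297
  purple-stemmed potato-leaf: (126 − 127.875)² / 127.875 = 0.0275
  green-stemmed cut-leaf: (126 − 127.875)² / 127.875 = 0.0275
  green-stemmed potato-leaf: (43 − 42.625)² / 42.625 = 0.0033
χ² = 0.0297 + 0.0275 + 0.0275 + 0.0033 = 0.088

0.088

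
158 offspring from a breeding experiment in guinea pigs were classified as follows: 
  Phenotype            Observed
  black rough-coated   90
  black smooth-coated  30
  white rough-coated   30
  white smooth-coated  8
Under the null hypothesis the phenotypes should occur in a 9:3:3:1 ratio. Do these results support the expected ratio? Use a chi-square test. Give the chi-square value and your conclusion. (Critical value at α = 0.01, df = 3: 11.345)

0.380; consistent

Total ratio parts = 16. Expected numbers out of 158:
  black rough-coated: 158 × 9/16 = 88.875
  black smooth-coated: 158 × 3/16 = 29.625
  white rough-coated: 158 × 3/16 = 29.625
  white smooth-coated: 158 × 1/16 = 9.875
χ² = Σ (O − E)² / E
  black rough-coated: (90 − 88.875)² / 88.875 = 0.0142
  black smooth-coated: (30 − 29.625)² / 29.625 = 0.0047
  white rough-coated: (30 − 29.625)² / 29.625 = 0.0047
  white smooth-coated: (8 − 9.875)² / 9.875 = 0.3560
χ² = 0.0142 + 0.0047 + 0.0047 + 0.3560 = 0.3796 ≈ 0.380
Degrees of freedom = 4 − 1 = 3; critical value at α = 0.01 is 11.345.
Since 0.380 < 11.345, we fail to reject the null hypothesis — the data are consistent with the 9:3:3:1 ratio.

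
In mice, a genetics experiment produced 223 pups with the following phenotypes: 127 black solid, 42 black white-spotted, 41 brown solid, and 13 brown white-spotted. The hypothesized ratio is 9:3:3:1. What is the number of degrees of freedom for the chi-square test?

A goodness-of-fit test with 4 phenotype classes has df = 4 − 1 = 3.

3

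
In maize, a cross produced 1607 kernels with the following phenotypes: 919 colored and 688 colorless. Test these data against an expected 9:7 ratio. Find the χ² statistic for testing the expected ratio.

The 9:7 ratio has 16 parts, so with N = 1607 the expected counts are:
  colored: 1607 × 9/16 = 903.9375
  colorless: 1607 × 7/16 = 703.0625
χ² = Σ (O − E)² / E
  colored: (919 − 903.9375)² / 903.9375 = 0.2510
  colorless: (688 − 703.0625)² / 703.0625 = 0.3227
χ² = 0.2510 + 0.3227 = 0.5737 ≈ 0.574

0.574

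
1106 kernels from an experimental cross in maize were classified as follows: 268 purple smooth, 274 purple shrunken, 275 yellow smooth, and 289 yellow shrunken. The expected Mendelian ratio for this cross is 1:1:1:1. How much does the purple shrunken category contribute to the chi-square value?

The 1:1:1:1 ratio has 4 parts, so with N = 1106 the expected counts are:
  purple smooth: 1106 × 1/4 = 276.5
  purple shrunken: 1106 × 1/4 = 276.5
  yellow smooth: 1106 × 1/4 = 276.5
  yellow shrunken: 1106 × 1/4 = 276.5
Contribution of purple shrunken: (274 − 276.5)² / 276.5 = 0.0226

0.023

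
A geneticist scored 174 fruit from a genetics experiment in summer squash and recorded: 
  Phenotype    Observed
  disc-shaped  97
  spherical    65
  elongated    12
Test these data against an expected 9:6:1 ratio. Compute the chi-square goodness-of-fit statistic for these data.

Expected counts for N = 174 under a 9:6:1 ratio (total parts = 16):
  disc-shaped: 174 × 9/16 = 97.875
  spherical: 174 × 6/16 = 65.25
  elongated: 174 × 1/16 = 10.875
χ² = Σ (O − E)² / E
  disc-shaped: (97 − 97.875)² / 97.875 = 0.0078
  spherical: (65 − 65.25)² / 65.25 = 0.0010
  elongated: (12 − 10.875)² / 10.875 = 0.1164
χ² = 0.0078 + 0.0010 + 0.1164 = 0.1252 ≈ 0.125

0.125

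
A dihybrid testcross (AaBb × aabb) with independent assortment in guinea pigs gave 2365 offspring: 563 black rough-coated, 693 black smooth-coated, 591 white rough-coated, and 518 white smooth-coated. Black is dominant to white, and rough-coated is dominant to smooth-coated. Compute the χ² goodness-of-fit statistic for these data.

A dihybrid testcross with independent assortment gives a 1:1:1:1 ratio.
Under the 1:1:1:1 hypothesis (Σ ratio = 4, N = 2365):
  black rough-coated: 2365 × 1/4 = 591.25
  black smooth-coated: 2365 × 1/4 = 591.25
  white rough-coated: 2365 × 1/4 = 591.25
  white smooth-coated: 2365 × 1/4 = 591.25
χ² = Σ (O − E)² / E
  black rough-coated: (563 − 591.25)² / 591.25 = 1.3498
  black smooth-coated: (693 − 591.25)² / 591.25 = 17.5105
  white rough-coated: (591 − 591.25)² / 591.25 = 0.0001
  white smooth-coated: (518 − 591.25)² / 591.25 = 9.0749
χ² = 1.3498 + 17.5105 + 0.0001 + 9.0749 = 27.9353 ≈ 27.935

27.935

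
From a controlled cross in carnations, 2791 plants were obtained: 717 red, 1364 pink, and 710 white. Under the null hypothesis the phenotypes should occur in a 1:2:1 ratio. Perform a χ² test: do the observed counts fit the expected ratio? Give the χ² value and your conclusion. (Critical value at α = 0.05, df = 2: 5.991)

1.457; consistent

The 1:2:1 ratio has 4 parts, so with N = 2791 the expected counts are:
  red: 2791 × 1/4 = 697.75
  pink: 2791 × 2/4 = 1395.5
  white: 2791 × 1/4 = 697.75
χ² = Σ (O − E)² / E
  red: (717 − 697.75)² / 697.75 = 0.5311
  pink: (1364 − 1395.5)² / 1395.5 = 0.7110
  white: (710 − 697.75)² / 697.75 = 0.2151
χ² = 0.5311 + 0.7110 + 0.2151 = 1.4572 ≈ 1.457
Degrees of freedom = 3 − 1 = 2; critical value at α = 0.05 is 5.991.
Since 1.457 < 5.991, we fail to reject the null hypothesis — the data are consistent with the 1:2:1 ratio.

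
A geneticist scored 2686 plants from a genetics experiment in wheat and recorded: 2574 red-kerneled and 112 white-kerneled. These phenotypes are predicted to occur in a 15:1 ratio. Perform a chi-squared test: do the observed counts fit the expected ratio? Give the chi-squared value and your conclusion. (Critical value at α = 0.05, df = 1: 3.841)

Total ratio parts = 16. Expected numbers out of 2686:
  red-kerneled: 2686 × 15/16 = 2518.125
  white-kerneled: 2686 × 1/16 = 167.875
χ² = Σ (O − E)² / E
  red-kerneled: (2574 − 2518.125)² / 2518.125 = 1.2398
  white-kerneled: (112 − 167.875)² / 167.875 = 18.5973
χ² = 1.2398 + 18.5973 = 19.8371 ≈ 19.837
Degrees of freedom = 2 − 1 = 1; critical value at α = 0.05 is 3.841.
Since 19.837 > 3.841, we reject the null hypothesis — the data do not fit the 15:1 ratio.

19.837; not consistent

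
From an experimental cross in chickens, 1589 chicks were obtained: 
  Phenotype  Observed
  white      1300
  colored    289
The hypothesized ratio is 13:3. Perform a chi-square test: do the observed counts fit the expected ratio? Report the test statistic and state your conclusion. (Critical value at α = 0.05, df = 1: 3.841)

The 13:3 ratio has 16 parts, so with N = 1589 the expected counts are:
  white: 1589 × 13/16 = 1291.0625
  colored: 1589 × 3/16 = 297.9375
χ² = Σ (O − E)² / E
  white: (1300 − 1291.0625)² / 1291.0625 = 0.0619
  colored: (289 − 297.9375)² / 297.9375 = 0.2681
χ² = 0.0619 + 0.2681 = 0.330
Degrees of freedom = 2 − 1 = 1; critical value at α = 0.05 is 3.841.
Since 0.330 < 3.841, we fail to reject the null hypothesis — the data are consistent with the 13:3 ratio.

0.330; consistent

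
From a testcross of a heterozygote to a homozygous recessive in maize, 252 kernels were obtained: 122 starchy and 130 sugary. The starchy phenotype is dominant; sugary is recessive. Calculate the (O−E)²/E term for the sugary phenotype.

A testcross of a heterozygote (Aa × aa) gives a 1:1 phenotypic ratio.
Total ratio parts = 2. Expected numbers out of 252:
  starchy: 252 × 1/2 = 126
  sugary: 252 × 1/2 = 126
Contribution of sugary: (130 − 126)² / 126 = 0.1270

0.127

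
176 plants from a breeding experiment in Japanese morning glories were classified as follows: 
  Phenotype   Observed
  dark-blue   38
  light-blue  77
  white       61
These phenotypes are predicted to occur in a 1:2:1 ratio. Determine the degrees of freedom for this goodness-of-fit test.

A goodness-of-fit test with 3 phenotype classes has df = 3 − 1 = 2.

2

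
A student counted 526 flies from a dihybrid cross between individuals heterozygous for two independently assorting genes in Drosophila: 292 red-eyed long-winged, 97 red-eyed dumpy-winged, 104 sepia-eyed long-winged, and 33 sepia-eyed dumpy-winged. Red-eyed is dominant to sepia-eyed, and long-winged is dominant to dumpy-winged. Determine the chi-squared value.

0.371

A dihybrid F₂ with independent assortment and complete dominance at both loci gives a 9:3:3:1 phenotypic ratio.
The 9:3:3:1 ratio has 16 parts, so with N = 526 the expected counts are:
  red-eyed long-winged: 526 × 9/16 = 295.875
  red-eyed dumpy-winged: 526 × 3/16 = 98.625
  sepia-eyed long-winged: 526 × 3/16 = 98.625
  sepia-eyed dumpy-winged: 526 × 1/16 = 32.875
χ² = Σ (O − E)² / E
  red-eyed long-winged: (292 − 295.875)² / 295.875 = 0.0507
  red-eyed dumpy-winged: (97 − 98.625)² / 98.625 = 0.0268
  sepia-eyed long-winged: (104 − 98.625)² / 98.625 = 0.2929
  sepia-eyed dumpy-winged: (33 − 32.875)² / 32.875 = 0.0005
χ² = 0.0507 + 0.0268 + 0.2929 + 0.0005 = 0.3709 ≈ 0.371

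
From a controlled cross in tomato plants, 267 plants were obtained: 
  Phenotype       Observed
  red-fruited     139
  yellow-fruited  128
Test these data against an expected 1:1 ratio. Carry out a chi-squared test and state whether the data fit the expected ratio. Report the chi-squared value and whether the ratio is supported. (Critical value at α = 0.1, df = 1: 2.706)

0.453; consistent

Under the 1:1 hypothesis (Σ ratio = 2, N = 267):
  red-fruited: 267 × 1/2 = 133.5
  yellow-fruited: 267 × 1/2 = 133.5
χ² = Σ (O − E)² / E
  red-fruited: (139 − 133.5)² / 133.5 = 0.2266
  yellow-fruited: (128 − 133.5)² / 133.5 = 0.2266
χ² = 0.2266 + 0.2266 = 0.4532 ≈ 0.453
Degrees of freedom = 2 − 1 = 1; critical value at α = 0.1 is 2.706.
Since 0.453 < 2.706, we fail to reject the null hypothesis — the data are consistent with the 1:1 ratio.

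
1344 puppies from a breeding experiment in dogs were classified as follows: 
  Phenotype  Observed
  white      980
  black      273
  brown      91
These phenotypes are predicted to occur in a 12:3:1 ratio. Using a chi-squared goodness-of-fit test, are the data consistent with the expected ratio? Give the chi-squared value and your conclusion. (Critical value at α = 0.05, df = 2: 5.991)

3.111; consistent

Expected counts for N = 1344 under a 12:3:1 ratio (total parts = 16):
  white: 1344 × 12/16 = 1008
  black: 1344 × 3/16 = 252
  brown: 1344 × 1/16 = 84
χ² = Σ (O − E)² / E
  white: (980 − 1008)² / 1008 = 0.7778
  black: (273 − 252)² / 252 = 1.7500
  brown: (91 − 84)² / 84 = 0.5833
χ² = 0.7778 + 1.7500 + 0.5833 = 3.1111 ≈ 3.111
Degrees of freedom = 3 − 1 = 2; critical value at α = 0.05 is 5.991.
Since 3.111 < 5.991, we fail to reject the null hypothesis — the data are consistent with the 12:3:1 ratio.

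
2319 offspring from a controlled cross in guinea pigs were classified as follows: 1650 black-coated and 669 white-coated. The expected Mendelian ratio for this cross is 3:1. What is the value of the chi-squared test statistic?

18.320

Total ratio parts = 4. Expected numbers out of 2319:
  black-coated: 2319 × 3/4 = 1739.25
  white-coated: 2319 × 1/4 = 579.75
χ² = Σ (O − E)² / E
  black-coated: (1650 − 1739.25)² / 1739.25 = 4.5799
  white-coated: (669 − 579.75)² / 579.75 = 13.7397
χ² = 4.5799 + 13.7397 = 18.3196 ≈ 18.320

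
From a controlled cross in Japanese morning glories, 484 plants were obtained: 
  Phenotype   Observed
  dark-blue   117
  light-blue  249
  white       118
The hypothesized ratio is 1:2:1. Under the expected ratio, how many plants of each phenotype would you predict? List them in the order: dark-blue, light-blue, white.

The 1:2:1 ratio has 4 parts, so with N = 484 the expected counts are:
  dark-blue: 484 × 1/4 = 121
  light-blue: 484 × 2/4 = 242
  white: 484 × 1/4 = 121

121, 242, 121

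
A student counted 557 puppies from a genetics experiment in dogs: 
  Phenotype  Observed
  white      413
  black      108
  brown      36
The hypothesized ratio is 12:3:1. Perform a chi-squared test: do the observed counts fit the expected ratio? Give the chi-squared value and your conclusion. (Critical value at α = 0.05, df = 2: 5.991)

The 12:3:1 ratio has 16 parts, so with N = 557 the expected counts are:
  white: 557 × 12/16 = 417.75
  black: 557 × 3/16 = 104.4375
  brown: 557 × 1/16 = 34.8125
χ² = Σ (O − E)² / E
  white: (413 − 417.75)² / 417.75 = 0.0540
  black: (108 − 104.4375)² / 104.4375 = 0.1215
  brown: (36 − 34.8125)² / 34.8125 = 0.0405
χ² = 0.0540 + 0.1215 + 0.0405 = 0.216
Degrees of freedom = 3 − 1 = 2; critical value at α = 0.05 is 5.991.
Since 0.216 < 5.991, we fail to reject the null hypothesis — the data are consistent with the 12:3:1 ratio.

0.216; consistent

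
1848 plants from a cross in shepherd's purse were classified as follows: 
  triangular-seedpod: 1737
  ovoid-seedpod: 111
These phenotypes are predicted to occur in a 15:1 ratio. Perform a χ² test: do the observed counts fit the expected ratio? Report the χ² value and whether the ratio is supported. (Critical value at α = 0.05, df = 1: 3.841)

0.187; consistent

Expected counts for N = 1848 under a 15:1 ratio (total parts = 16):
  triangular-seedpod: 1848 × 15/16 = 1732.5
  ovoid-seedpod: 1848 × 1/16 = 115.5
χ² = Σ (O − E)² / E
  triangular-seedpod: (1737 − 1732.5)² / 1732.5 = 0.0117
  ovoid-seedpod: (111 − 115.5)² / 115.5 = 0.1753
χ² = 0.0117 + 0.1753 = 0.187
Degrees of freedom = 2 − 1 = 1; critical value at α = 0.05 is 3.841.
Since 0.187 < 3.841, we fail to reject the null hypothesis — the data are consistent with the 15:1 ratio.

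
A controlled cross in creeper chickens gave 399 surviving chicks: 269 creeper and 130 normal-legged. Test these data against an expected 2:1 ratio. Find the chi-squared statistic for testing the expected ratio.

Total ratio parts = 3. Expected numbers out of 399:
  creeper: 399 × 2/3 = 266
  normal-legged: 399 × 1/3 = 133
χ² = Σ (O − E)² / E
  creeper: (269 − 266)² / 266 = 0.0338
  normal-legged: (130 − 133)² / 133 = 0.0677
χ² = 0.0338 + 0.0677 = 0.1015 ≈ 0.102

0.102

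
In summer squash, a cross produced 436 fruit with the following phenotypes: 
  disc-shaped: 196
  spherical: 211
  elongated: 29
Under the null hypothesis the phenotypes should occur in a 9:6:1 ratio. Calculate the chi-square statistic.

Under the 9:6:1 hypothesis (Σ ratio = 16, N = 436):
  disc-shaped: 436 × 9/16 = 245.25
  spherical: 436 × 6/16 = 163.5
  elongated: 436 × 1/16 = 27.25
χ² = Σ (O − E)² / E
  disc-shaped: (196 − 245.25)² / 245.25 = 9.8902
  spherical: (211 − 163.5)² / 163.5 = 13.7997
  elongated: (29 − 27.25)² / 27.25 = 0.1124
χ² = 9.8902 + 13.7997 + 0.1124 = 23.8023 ≈ 23.802

23.802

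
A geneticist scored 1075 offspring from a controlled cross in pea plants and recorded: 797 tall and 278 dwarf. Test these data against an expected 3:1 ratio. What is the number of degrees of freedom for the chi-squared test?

1

A goodness-of-fit test with 2 phenotype classes has df = 2 − 1 = 1.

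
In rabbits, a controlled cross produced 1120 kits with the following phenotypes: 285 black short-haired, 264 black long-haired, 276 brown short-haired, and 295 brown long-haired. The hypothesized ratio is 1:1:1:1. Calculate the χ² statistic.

Expected counts for N = 1120 under a 1:1:1:1 ratio (total parts = 4):
  black short-haired: 1120 × 1/4 = 280
  black long-haired: 1120 × 1/4 = 280
  brown short-haired: 1120 × 1/4 = 280
  brown long-haired: 1120 × 1/4 = 280
χ² = Σ (O − E)² / E
  black short-haired: (285 − 280)² / 280 = 0.0893
  black long-haired: (264 − 280)² / 280 = 0.9143
  brown short-haired: (276 − 280)² / 280 = 0.0571
  brown long-haired: (295 − 280)² / 280 = 0.8036
χ² = 0.0893 + 0.9143 + 0.0571 + 0.8036 = 1.8643 ≈ 1.864

1.864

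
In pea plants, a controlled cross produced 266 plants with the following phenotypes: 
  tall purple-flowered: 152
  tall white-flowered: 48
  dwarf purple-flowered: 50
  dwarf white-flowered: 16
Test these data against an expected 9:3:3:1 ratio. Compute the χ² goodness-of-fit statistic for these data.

0.132

The 9:3:3:1 ratio has 16 parts, so with N = 266 the expected counts are:
  tall purple-flowered: 266 × 9/16 = 149.625
  tall white-flowered: 266 × 3/16 = 49.875
  dwarf purple-flowered: 266 × 3/16 = 49.875
  dwarf white-flowered: 266 × 1/16 = 16.625
χ² = Σ (O − E)² / E
  tall purple-flowered: (152 − 149.625)² / 149.625 = 0.0377
  tall white-flowered: (48 − 49.875)² / 49.875 = 0.0705
  dwarf purple-flowered: (50 − 49.875)² / 49.875 = 0.0003
  dwarf white-flowered: (16 − 16.625)² / 16.625 = 0.0235
χ² = 0.0377 + 0.0705 + 0.0003 + 0.0235 = 0.132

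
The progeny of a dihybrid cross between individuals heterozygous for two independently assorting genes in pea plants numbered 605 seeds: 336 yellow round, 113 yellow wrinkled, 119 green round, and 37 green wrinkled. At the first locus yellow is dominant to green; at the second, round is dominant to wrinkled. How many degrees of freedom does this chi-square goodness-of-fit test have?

3

A dihybrid F₂ with independent assortment and complete dominance at both loci gives a 9:3:3:1 phenotypic ratio.
A goodness-of-fit test with 4 phenotype classes has df = 4 − 1 = 3.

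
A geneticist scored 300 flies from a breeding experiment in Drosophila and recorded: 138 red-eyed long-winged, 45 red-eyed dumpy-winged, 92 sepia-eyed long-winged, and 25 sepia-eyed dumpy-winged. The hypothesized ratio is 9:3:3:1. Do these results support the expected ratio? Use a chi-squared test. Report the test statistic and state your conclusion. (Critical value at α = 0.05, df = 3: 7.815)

32.658; not consistent

Under the 9:3:3:1 hypothesis (Σ ratio = 16, N = 300):
  red-eyed long-winged: 300 × 9/16 = 168.75
  red-eyed dumpy-winged: 300 × 3/16 = 56.25
  sepia-eyed long-winged: 300 × 3/16 = 56.25
  sepia-eyed dumpy-winged: 300 × 1/16 = 18.75
χ² = Σ (O − E)² / E
  red-eyed long-winged: (138 − 168.75)² / 168.75 = 5.6033
  red-eyed dumpy-winged: (45 − 56.25)² / 56.25 = 2.2500
  sepia-eyed long-winged: (92 − 56.25)² / 56.25 = 22.7211
  sepia-eyed dumpy-winged: (25 − 18.75)² / 18.75 = 2.0833
χ² = 5.6033 + 2.2500 + 22.7211 + 2.0833 = 32.6577 ≈ 32.658
Degrees of freedom = 4 − 1 = 3; critical value at α = 0.05 is 7.815.
Since 32.658 > 7.815, we reject the null hypothesis — the data do not fit the 9:3:3:1 ratio.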